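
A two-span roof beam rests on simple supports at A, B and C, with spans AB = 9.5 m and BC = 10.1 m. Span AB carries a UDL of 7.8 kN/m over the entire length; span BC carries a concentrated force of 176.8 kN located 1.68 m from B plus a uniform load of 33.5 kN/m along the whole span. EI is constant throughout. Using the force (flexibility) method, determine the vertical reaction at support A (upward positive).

Insert a hinge at B; M_B is the redundant, and each span becomes simply supported.
Rotations at B on the released spans (each span's end-slope, ×1/EI):
  span AB: UDL 7.8: wL³/(24EI) = 278.6/EI
  span BC: point load 176.8 at a = 1.68: Pab(L + b)/(6LEI) = 764.3/EI
  span BC: UDL 33.5: wL³/(24EI) = 1438/EI
  relative rotation θ_0 = (278.6 + 2202)/EI = 2481/EI
A unit hogging moment at B produces rotation L₁/(3EI) + L₂/(3EI) = 6.533/EI.
Slope continuity at B: θ_0 = M_B·6.533/EI, so M_B = 2481/6.533 = 379.8 kN·m (hogging).
Span AB, ΣM about A with M_B applied at B: R_B^{AB}·9.5 = 352 + 379.8, so R_B^{AB} = 77.02 kN and R_A = 74.1 − 77.02 = -2.925 kN.

R_A = -2.925 kN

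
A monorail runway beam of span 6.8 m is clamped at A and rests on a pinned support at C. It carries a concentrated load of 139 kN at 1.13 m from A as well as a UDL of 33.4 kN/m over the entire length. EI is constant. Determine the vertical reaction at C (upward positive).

Remove the prop at C; the released (primary) structure is a cantilever built in at A.
Deflection at C on the released cantilever, summing each load's contribution:
  point load 139 at a = 1.13: Pa²(3L − a)/(6EI) = 570/EI
  UDL 33.4: wL⁴/(8EI) = 8927/EI
  δ_0 = 9497/EI
Tip deflection under a unit load at C: L³/(3EI) = 104.8/EI.
The prop prevents deflection at C: R_C = δ_0/δ_{CC} = 9497/104.8 = 90.61 kN.

R_C = 90.61 kN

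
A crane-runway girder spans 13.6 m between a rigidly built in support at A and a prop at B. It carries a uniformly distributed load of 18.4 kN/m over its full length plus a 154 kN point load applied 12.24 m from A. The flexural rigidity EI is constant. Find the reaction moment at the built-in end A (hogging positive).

M_A = 529.1 kN·m

Remove the prop at B; the released (primary) structure is a cantilever built in at A.
Primary-structure tip deflection at B by superposition:
  UDL 18.4: wL⁴/(8EI) = 78683/EI
  point load 154 at a = 12.24: Pa²(3L − a)/(6EI) = 109822/EI
  δ_0 = 188506/EI
Tip deflection under a unit load at B: L³/(3EI) = 838.5/EI.
Compatibility at B: δ_0 − R_B·δ_{BB} = 0, so R_B = 188506/838.5 = 224.8 kN.
Moment equilibrium about A: M_A = Σ(load moments about A) − R_B·L = 3587 − 224.8×13.6 = 529.1 kN·m.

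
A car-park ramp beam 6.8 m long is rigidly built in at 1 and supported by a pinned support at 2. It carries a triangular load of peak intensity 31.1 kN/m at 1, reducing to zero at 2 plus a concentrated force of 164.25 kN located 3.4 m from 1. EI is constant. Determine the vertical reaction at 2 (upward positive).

Take the reaction at 2 as the redundant and release it; the primary structure is a cantilever fixed at 1.
Primary-structure tip deflection at 2 by superposition:
  triangular load, peak 31.1 at the fixed end: w₀L⁴/(30EI) = 2217/EI
  point load 164.25 at a = 3.4: Pa²(3L − a)/(6EI) = 5380/EI
  δ_0 = 7596/EI
Flexibility coefficient — unit upward force at 2: δ_{22} = L³/(3EI) = 104.8/EI.
Compatibility at 2: δ_0 − R_2·δ_{22} = 0, so R_2 = 7596/104.8 = 72.48 kN.

R_2 = 72.48 kN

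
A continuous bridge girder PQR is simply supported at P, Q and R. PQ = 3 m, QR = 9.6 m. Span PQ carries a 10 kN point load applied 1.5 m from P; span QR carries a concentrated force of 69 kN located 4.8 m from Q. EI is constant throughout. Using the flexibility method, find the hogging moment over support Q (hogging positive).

Insert a hinge at Q; M_Q is the redundant, and each span becomes simply supported.
End slopes at the hinge Q, treating each span as simply supported:
  span PQ: point load 10 at a = 1.5: Pab(L + a)/(6LEI) = 5.625/EI
  span QR: point load 69 at a = 4.8: Pab(L + b)/(6LEI) = 397.4/EI
  relative rotation θ_0 = (5.625 + 397.4)/EI = 403.1/EI
A unit hogging moment at Q produces rotation L₁/(3EI) + L₂/(3EI) = 4.2/EI.
Slope continuity at Q: θ_0 = M_Q·4.2/EI, so M_Q = 403.1/4.2 = 95.97 kN·m (hogging).

M_Q = 95.97 kN·m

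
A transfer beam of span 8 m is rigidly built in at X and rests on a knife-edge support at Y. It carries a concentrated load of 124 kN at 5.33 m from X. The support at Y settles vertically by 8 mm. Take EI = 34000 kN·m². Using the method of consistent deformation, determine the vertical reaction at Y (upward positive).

Remove the prop at Y; the released (primary) structure is a cantilever built in at X.
Primary-structure tip deflection at Y by superposition:
  point load 124 at a = 5.33: Pa²(3L − a)/(6EI) = 10961/EI
Tip deflection under a unit load at Y: L³/(3EI) = 170.7/EI.
With EI = 34000 kN·m²: δ_0 = 0.3224 m and δ_{YY} = 0.00502 m/kN.
Compatibility — the beam at Y must follow the support down by 0.008 m: δ_0 − R_Y·δ_{YY} = 0.008, so R_Y = (0.3224 − 0.008)/0.00502 = 62.63 kN.

R_Y = 62.63 kN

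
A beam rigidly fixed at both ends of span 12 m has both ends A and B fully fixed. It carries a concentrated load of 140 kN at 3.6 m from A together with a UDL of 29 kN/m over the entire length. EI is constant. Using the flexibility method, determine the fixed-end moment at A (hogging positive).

M_A = 595 kN·m

Take the two fixed-end moments M_A, M_B as redundants; the released structure is the simple span AB.
Simple-span end rotations at A and B under the given loads:
  at A: point load 140 at a = 3.6: Pab(L + b)/(6LEI) = 1200/EI
  at B: point load 140 at a = 3.6: Pab(L + a)/(6LEI) = 917.3/EI
  at A: UDL 29: wL³/(24EI) = 2088/EI
  at B: UDL 29: wL³/(24EI) = 2088/EI
  θ_A0 = 3288/EI,  θ_B0 = 3005/EI
Flexibility coefficients: a unit moment at one end gives L/(3EI) there and L/(6EI) at the far end, so f₁₁ = f₂₂ = 4/EI and f₁₂ = f₂₁ = 2/EI.
Compatibility — zero rotation at each built-in end:
  4 M_A + 2 M_B = 3288
  2 M_A + 4 M_B = 3005
Solving the pair gives M_A = 595 kN·m and M_B = 453.8 kN·m (hogging).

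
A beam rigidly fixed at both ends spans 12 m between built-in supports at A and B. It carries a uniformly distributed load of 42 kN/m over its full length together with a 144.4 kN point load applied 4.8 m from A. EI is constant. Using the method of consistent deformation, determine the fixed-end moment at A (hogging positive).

M_A = 753.5 kN·m

Take the two fixed-end moments M_A, M_B as redundants; the released structure is the simple span AB.
Simple-span end rotations at A and B under the given loads:
  at A: UDL 42: wL³/(24EI) = 3024/EI
  at B: UDL 42: wL³/(24EI) = 3024/EI
  at A: point load 144.4 at a = 4.8: Pab(L + b)/(6LEI) = 1331/EI
  at B: point load 144.4 at a = 4.8: Pab(L + a)/(6LEI) = 1164/EI
  θ_A0 = 4355/EI,  θ_B0 = 4188/EI
Flexibility coefficients: a unit moment at one end gives L/(3EI) there and L/(6EI) at the far end, so f₁₁ = f₂₂ = 4/EI and f₁₂ = f₂₁ = 2/EI.
Compatibility — zero rotation at each built-in end:
  4 M_A + 2 M_B = 4355
  2 M_A + 4 M_B = 4188
Solving the pair gives M_A = 753.5 kN·m and M_B = 670.3 kN·m (hogging).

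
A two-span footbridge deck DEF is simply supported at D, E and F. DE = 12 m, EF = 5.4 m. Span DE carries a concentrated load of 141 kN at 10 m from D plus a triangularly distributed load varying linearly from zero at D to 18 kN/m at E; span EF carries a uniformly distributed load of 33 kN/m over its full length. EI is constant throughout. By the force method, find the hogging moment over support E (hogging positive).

M_E = 305.1 kN·m

Take M_E as the redundant. Released structure: two simple spans DE and EF with a hinge at E.
Discontinuity in slope at E on the released structure — sum the simple-span end rotations:
  span DE: point load 141 at a = 10: Pab(L + a)/(6LEI) = 861.7/EI
  span DE: triangular load, peak 18: w₀L³/(45EI) = 691.2/EI
  span EF: UDL 33: wL³/(24EI) = 216.5/EI
  relative rotation θ_0 = (1553 + 216.5)/EI = 1769/EI
A unit hogging moment at E produces rotation L₁/(3EI) + L₂/(3EI) = 5.8/EI.
Compatibility: M_E·(L₁+L₂)/(3EI) = θ_0, giving M_E = 305.1 kN·m (hogging).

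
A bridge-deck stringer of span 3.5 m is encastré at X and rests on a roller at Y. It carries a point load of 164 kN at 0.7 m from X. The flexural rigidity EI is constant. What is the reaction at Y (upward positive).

Choose R_Y as the redundant. The primary structure is the cantilever fixed at X.
Downward deflection at the released point Y due to the loads:
  point load 164 at a = 0.7: Pa²(3L − a)/(6EI) = 131.3/EI
Tip deflection under a unit load at Y: L³/(3EI) = 14.29/EI.
The prop prevents deflection at Y: R_Y = δ_0/δ_{YY} = 131.3/14.29 = 9.184 kN.

R_Y = 9.184 kN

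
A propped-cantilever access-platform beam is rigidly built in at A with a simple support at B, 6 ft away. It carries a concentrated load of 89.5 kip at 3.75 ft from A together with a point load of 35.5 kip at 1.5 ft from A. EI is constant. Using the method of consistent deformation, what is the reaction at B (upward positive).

R_B = 44.57 kip

Take the reaction at B as the redundant and release it; the primary structure is a cantilever fixed at A.
Downward deflection at the released point B due to the loads:
  point load 89.5 at a = 3.75: Pa²(3L − a)/(6EI) = 2989/EI
  point load 35.5 at a = 1.5: Pa²(3L − a)/(6EI) = 219.7/EI
  δ_0 = 3209/EI
Flexibility coefficient — unit upward force at B: δ_{BB} = L³/(3EI) = 72/EI.
Compatibility at B: δ_0 − R_B·δ_{BB} = 0, so R_B = 3209/72 = 44.57 kip.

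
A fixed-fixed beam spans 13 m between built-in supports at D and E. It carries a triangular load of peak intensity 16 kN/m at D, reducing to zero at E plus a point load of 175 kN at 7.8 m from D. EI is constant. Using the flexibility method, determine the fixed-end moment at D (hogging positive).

Take the two fixed-end moments M_D, M_E as redundants; the released structure is the simple span DE.
End rotations of the released simple span under the applied load (×1/EI):
  at D: triangular load, peak 16: w₀L³/(45EI) = 781.2/EI
  at E: triangular load, peak 16: 7w₀L³/(360EI) = 683.5/EI
  at D: point load 175 at a = 7.8: Pab(L + b)/(6LEI) = 1656/EI
  at E: point load 175 at a = 7.8: Pab(L + a)/(6LEI) = 1893/EI
  θ_D0 = 2437/EI,  θ_E0 = 2576/EI
Flexibility coefficients: a unit moment at one end gives L/(3EI) there and L/(6EI) at the far end, so f₁₁ = f₂₂ = 4.333/EI and f₁₂ = f₂₁ = 2.167/EI.
Compatibility — zero rotation at each built-in end:
  4.333 M_D + 2.167 M_E = 2437
  2.167 M_D + 4.333 M_E = 2576
Solving the pair gives M_D = 353.6 kN·m and M_E = 417.7 kN·m (hogging).

M_D = 353.6 kN·m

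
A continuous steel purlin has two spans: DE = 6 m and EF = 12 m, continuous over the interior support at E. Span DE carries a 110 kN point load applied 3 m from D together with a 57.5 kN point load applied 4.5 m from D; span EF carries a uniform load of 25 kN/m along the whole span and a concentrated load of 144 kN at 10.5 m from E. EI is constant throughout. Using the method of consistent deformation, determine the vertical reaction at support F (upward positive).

R_F = 240.1 kN

Take M_E as the redundant. Released structure: two simple spans DE and EF with a hinge at E.
Discontinuity in slope at E on the released structure — sum the simple-span end rotations:
  span DE: point load 110 at a = 3: Pab(L + a)/(6LEI) = 247.5/EI
  span DE: point load 57.5 at a = 4.5: Pab(L + a)/(6LEI) = 113.2/EI
  span EF: UDL 25: wL³/(24EI) = 1800/EI
  span EF: point load 144 at a = 10.5: Pab(L + b)/(6LEI) = 425.2/EI
  relative rotation θ_0 = (360.7 + 2225)/EI = 2586/EI
A unit hogging moment at E produces rotation L₁/(3EI) + L₂/(3EI) = 6/EI.
Slope continuity at E: θ_0 = M_E·6/EI, so M_E = 2586/6 = 431 kN·m (hogging).
Span EF, ΣM about F: R_E^{EF}·12 = 2016 + 431, so R_E^{EF} = 203.9 kN and R_F = 444 − 203.9 = 240.1 kN.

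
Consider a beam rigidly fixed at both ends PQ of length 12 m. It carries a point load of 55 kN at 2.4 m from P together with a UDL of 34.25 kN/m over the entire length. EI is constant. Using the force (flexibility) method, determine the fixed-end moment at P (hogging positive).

Take the two fixed-end moments M_P, M_Q as redundants; the released structure is the simple span PQ.
On the primary (simply-supported) span, the end slopes from the loading are:
  at P: point load 55 at a = 2.4: Pab(L + b)/(6LEI) = 380.2/EI
  at Q: point load 55 at a = 2.4: Pab(L + a)/(6LEI) = 253.4/EI
  at P: UDL 34.25: wL³/(24EI) = 2466/EI
  at Q: UDL 34.25: wL³/(24EI) = 2466/EI
  θ_P0 = 2846/EI,  θ_Q0 = 2719/EI
Flexibility coefficients: a unit moment at one end gives L/(3EI) there and L/(6EI) at the far end, so f₁₁ = f₂₂ = 4/EI and f₁₂ = f₂₁ = 2/EI.
Compatibility — zero rotation at each built-in end:
  4 M_P + 2 M_Q = 2846
  2 M_P + 4 M_Q = 2719
Solving the pair gives M_P = 495.5 kN·m and M_Q = 432.1 kN·m (hogging).

M_P = 495.5 kN·m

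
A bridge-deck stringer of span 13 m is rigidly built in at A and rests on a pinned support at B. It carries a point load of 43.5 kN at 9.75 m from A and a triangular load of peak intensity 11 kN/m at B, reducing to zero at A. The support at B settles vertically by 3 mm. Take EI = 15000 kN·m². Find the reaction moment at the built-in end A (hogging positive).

M_A = 175.5 kN·m

Remove the prop at B; the released (primary) structure is a cantilever built in at A.
Downward deflection at the released point B due to the loads:
  point load 43.5 at a = 9.75: Pa²(3L − a)/(6EI) = 20159/EI
  triangular load, peak 11 at the free end: 11w₀L⁴/(120EI) = 28799/EI
  δ_0 = 48958/EI
Tip deflection under a unit load at B: L³/(3EI) = 732.3/EI.
With EI = 15000 kN·m²: δ_0 = 3.2639 m and δ_{BB} = 0.048822 m/kN.
Compatibility — the beam at B must follow the support down by 0.003 m: δ_0 − R_B·δ_{BB} = 0.003, so R_B = (3.2639 − 0.003)/0.048822 = 66.79 kN.
Moment equilibrium about A: M_A = Σ(load moments about A) − R_B·L = 1044 − 66.79×13 = 175.5 kN·m.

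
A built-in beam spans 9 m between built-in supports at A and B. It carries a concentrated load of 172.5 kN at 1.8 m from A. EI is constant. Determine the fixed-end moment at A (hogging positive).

Take the two fixed-end moments M_A, M_B as redundants; the released structure is the simple span AB.
On the primary (simply-supported) span, the end slopes from the loading are:
  at A: point load 172.5 at a = 1.8: Pab(L + b)/(6LEI) = 670.7/EI
  at B: point load 172.5 at a = 1.8: Pab(L + a)/(6LEI) = 447.1/EI
  θ_A0 = 670.7/EI,  θ_B0 = 447.1/EI
Flexibility coefficients: a unit moment at one end gives L/(3EI) there and L/(6EI) at the far end, so f₁₁ = f₂₂ = 3/EI and f₁₂ = f₂₁ = 1.5/EI.
Compatibility — zero rotation at each built-in end:
  3 M_A + 1.5 M_B = 670.7
  1.5 M_A + 3 M_B = 447.1
Solving the pair gives M_A = 198.7 kN·m and M_B = 49.68 kN·m (hogging).

M_A = 198.7 kN·m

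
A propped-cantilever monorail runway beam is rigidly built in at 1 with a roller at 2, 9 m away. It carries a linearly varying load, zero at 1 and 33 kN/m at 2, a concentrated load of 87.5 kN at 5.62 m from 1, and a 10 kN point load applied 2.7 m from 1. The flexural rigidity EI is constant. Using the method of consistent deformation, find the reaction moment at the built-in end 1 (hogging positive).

Take the reaction at 2 as the redundant and release it; the primary structure is a cantilever fixed at 1.
Free-end deflection of the primary structure under the applied loading (downward +):
  triangular load, peak 33 at the free end: 11w₀L⁴/(120EI) = 19847/EI
  point load 87.5 at a = 5.62: Pa²(3L − a)/(6EI) = 9848/EI
  point load 10 at a = 2.7: Pa²(3L − a)/(6EI) = 295.2/EI
  δ_0 = 29990/EI
Flexibility coefficient — unit upward force at 2: δ_{22} = L³/(3EI) = 243/EI.
Compatibility at 2: δ_0 − R_2·δ_{22} = 0, so R_2 = 29990/243 = 123.4 kN.
Moment equilibrium about 1: M_1 = Σ(load moments about 1) − R_2·L = 1410 − 123.4×9 = 299 kN·m.

M_1 = 299 kN·m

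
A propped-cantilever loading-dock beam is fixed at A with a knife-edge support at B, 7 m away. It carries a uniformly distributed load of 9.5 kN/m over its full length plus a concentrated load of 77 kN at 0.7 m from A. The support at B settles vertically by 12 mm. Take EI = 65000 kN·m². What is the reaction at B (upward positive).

Take the reaction at B as the redundant and release it; the primary structure is a cantilever fixed at A.
Downward deflection at the released point B due to the loads:
  UDL 9.5: wL⁴/(8EI) = 2851/EI
  point load 77 at a = 0.7: Pa²(3L − a)/(6EI) = 127.7/EI
  δ_0 = 2979/EI
Tip deflection under a unit load at B: L³/(3EI) = 114.3/EI.
With EI = 65000 kN·m²: δ_0 = 0.045828 m and δ_{BB} = 0.001759 m/kN.
Compatibility — the beam at B must follow the support down by 0.012 m: δ_0 − R_B·δ_{BB} = 0.012, so R_B = (0.045828 − 0.012)/0.001759 = 19.23 kN.

R_B = 19.23 kN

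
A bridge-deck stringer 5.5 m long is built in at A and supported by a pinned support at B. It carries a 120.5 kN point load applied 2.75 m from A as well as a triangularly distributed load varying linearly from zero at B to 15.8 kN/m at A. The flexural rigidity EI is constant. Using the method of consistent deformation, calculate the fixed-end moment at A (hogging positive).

M_A = 156.1 kN·m

Remove the prop at B; the released (primary) structure is a cantilever built in at A.
Free-end deflection of the primary structure under the applied loading (downward +):
  point load 120.5 at a = 2.75: Pa²(3L − a)/(6EI) = 2088/EI
  triangular load, peak 15.8 at the fixed end: w₀L⁴/(30EI) = 481.9/EI
  δ_0 = 2570/EI
Tip deflection under a unit load at B: L³/(3EI) = 55.46/EI.
The prop prevents deflection at B: R_B = δ_0/δ_{BB} = 2570/55.46 = 46.35 kN.
Moment equilibrium about A: M_A = Σ(load moments about A) − R_B·L = 411 − 46.35×5.5 = 156.1 kN·m.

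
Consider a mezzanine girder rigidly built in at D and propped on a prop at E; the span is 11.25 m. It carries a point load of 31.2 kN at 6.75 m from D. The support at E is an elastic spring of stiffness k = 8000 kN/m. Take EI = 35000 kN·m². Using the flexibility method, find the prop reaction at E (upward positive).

Take the reaction at E as the redundant and release it; the primary structure is a cantilever fixed at D.
Deflection at E on the released cantilever, summing each load's contribution:
  point load 31.2 at a = 6.75: Pa²(3L − a)/(6EI) = 6397/EI
Flexibility coefficient — unit upward force at E: δ_{EE} = L³/(3EI) = 474.6/EI.
With EI = 35000 kN·m²: δ_0 = 0.18277 m and δ_{EE} = 0.01356 m/kN.
Compatibility — the spring shortens by R_E/k under the reaction it provides: δ_0 − R_E·δ_{EE} = R_E/k. With 1/k = 0.000125 m/kN, R_E = δ_0 / (δ_{EE} + 1/k) = 0.18277 / (0.01356 + 0.000125) = 13.36 kN.

R_E = 13.36 kN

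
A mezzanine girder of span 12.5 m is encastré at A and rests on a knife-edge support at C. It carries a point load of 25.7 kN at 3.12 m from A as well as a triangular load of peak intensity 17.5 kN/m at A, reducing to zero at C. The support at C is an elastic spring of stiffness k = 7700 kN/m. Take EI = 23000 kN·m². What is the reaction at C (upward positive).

Choose R_C as the redundant. The primary structure is the cantilever fixed at A.
Downward deflection at the released point C due to the loads:
  point load 25.7 at a = 3.12: Pa²(3L − a)/(6EI) = 1433/EI
  triangular load, peak 17.5 at the fixed end: w₀L⁴/(30EI) = 14242/EI
  δ_0 = 15675/EI
Flexibility coefficient — unit upward force at C: δ_{CC} = L³/(3EI) = 651/EI.
With EI = 23000 kN·m²: δ_0 = 0.68152 m and δ_{CC} = 0.028306 m/kN.
Compatibility — the spring shortens by R_C/k under the reaction it provides: δ_0 − R_C·δ_{CC} = R_C/k. With 1/k = 0.00013 m/kN, R_C = δ_0 / (δ_{CC} + 1/k) = 0.68152 / (0.028306 + 0.00013) = 23.97 kN.

R_C = 23.97 kN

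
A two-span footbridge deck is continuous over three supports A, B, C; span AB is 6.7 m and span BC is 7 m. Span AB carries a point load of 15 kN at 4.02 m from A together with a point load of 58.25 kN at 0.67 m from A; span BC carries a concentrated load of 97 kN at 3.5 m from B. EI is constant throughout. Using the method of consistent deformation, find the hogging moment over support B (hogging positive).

Release continuity at B by inserting a hinge; the redundant is the internal moment M_B. The primary structure is two simply-supported spans AB and BC.
Discontinuity in slope at B on the released structure — sum the simple-span end rotations:
  span AB: point load 15 at a = 4.02: Pab(L + a)/(6LEI) = 43.09/EI
  span AB: point load 58.25 at a = 0.67: Pab(L + a)/(6LEI) = 43.14/EI
  span BC: point load 97 at a = 3.5: Pab(L + b)/(6LEI) = 297.1/EI
  relative rotation θ_0 = (86.24 + 297.1)/EI = 383.3/EI
A unit hogging moment at B produces rotation L₁/(3EI) + L₂/(3EI) = 4.567/EI.
Slope continuity at B: θ_0 = M_B·4.567/EI, so M_B = 383.3/4.567 = 83.93 kN·m (hogging).

M_B = 83.93 kN·m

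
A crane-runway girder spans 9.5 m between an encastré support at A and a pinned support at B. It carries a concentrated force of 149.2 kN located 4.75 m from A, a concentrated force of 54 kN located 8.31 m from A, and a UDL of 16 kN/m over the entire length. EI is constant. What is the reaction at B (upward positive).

R_B = 147.5 kN

Choose R_B as the redundant. The primary structure is the cantilever fixed at A.
Downward deflection at the released point B due to the loads:
  point load 149.2 at a = 4.75: Pa²(3L − a)/(6EI) = 13325/EI
  point load 54 at a = 8.31: Pa²(3L − a)/(6EI) = 12548/EI
  UDL 16: wL⁴/(8EI) = 16290/EI
  δ_0 = 42163/EI
Flexibility coefficient — unit upward force at B: δ_{BB} = L³/(3EI) = 285.8/EI.
Compatibility at B: δ_0 − R_B·δ_{BB} = 0, so R_B = 42163/285.8 = 147.5 kN.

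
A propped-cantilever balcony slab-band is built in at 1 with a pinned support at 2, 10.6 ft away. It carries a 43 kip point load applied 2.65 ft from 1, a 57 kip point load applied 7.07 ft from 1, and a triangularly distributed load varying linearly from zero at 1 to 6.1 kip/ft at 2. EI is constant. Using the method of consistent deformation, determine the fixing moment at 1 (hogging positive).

Remove the prop at 2; the released (primary) structure is a cantilever built in at 1.
Deflection at 2 on the released cantilever, summing each load's contribution:
  point load 43 at a = 2.65: Pa²(3L − a)/(6EI) = 1467/EI
  point load 57 at a = 7.07: Pa²(3L − a)/(6EI) = 11743/EI
  triangular load, peak 6.1 at the free end: 11w₀L⁴/(120EI) = 7059/EI
  δ_0 = 20270/EI
Tip deflection under a unit load at 2: L³/(3EI) = 397/EI.
Compatibility at 2: δ_0 − R_2·δ_{22} = 0, so R_2 = 20270/397 = 51.06 kip.
Moment equilibrium about 1: M_1 = Σ(load moments about 1) − R_2·L = 745.4 − 51.06×10.6 = 204.2 kip·ft.

M_1 = 204.2 kip·ft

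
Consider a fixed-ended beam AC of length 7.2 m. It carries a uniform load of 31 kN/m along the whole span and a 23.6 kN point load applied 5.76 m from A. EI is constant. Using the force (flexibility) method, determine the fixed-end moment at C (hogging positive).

M_C = 155.7 kN·m

Take the two fixed-end moments M_A, M_C as redundants; the released structure is the simple span AC.
End rotations of the released simple span under the applied load (×1/EI):
  at A: UDL 31: wL³/(24EI) = 482.1/EI
  at C: UDL 31: wL³/(24EI) = 482.1/EI
  at A: point load 23.6 at a = 5.76: Pab(L + b)/(6LEI) = 39.15/EI
  at C: point load 23.6 at a = 5.76: Pab(L + a)/(6LEI) = 58.72/EI
  θ_A0 = 521.3/EI,  θ_C0 = 540.8/EI
Flexibility coefficients: a unit moment at one end gives L/(3EI) there and L/(6EI) at the far end, so f₁₁ = f₂₂ = 2.4/EI and f₁₂ = f₂₁ = 1.2/EI.
Compatibility — zero rotation at each built-in end:
  2.4 M_A + 1.2 M_C = 521.3
  1.2 M_A + 2.4 M_C = 540.8
Solving the pair gives M_A = 139.4 kN·m and M_C = 155.7 kN·m (hogging).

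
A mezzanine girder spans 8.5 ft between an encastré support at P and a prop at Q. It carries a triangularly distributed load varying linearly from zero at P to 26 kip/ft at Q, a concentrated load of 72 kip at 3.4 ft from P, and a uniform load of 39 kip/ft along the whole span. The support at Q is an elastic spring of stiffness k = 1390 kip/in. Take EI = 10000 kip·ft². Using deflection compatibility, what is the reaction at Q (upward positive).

R_Q = 199.5 kip

Remove the prop at Q; the released (primary) structure is a cantilever built in at P.
Downward deflection at the released point Q due to the loads:
  triangular load, peak 26 at the free end: 11w₀L⁴/(120EI) = 12441/EI
  point load 72 at a = 3.4: Pa²(3L − a)/(6EI) = 3066/EI
  UDL 39: wL⁴/(8EI) = 25448/EI
  δ_0 = 40955/EI
Tip deflection under a unit load at Q: L³/(3EI) = 204.7/EI.
With EI = 10000 kip·ft²: δ_0 = 4.0955 ft and δ_{QQ} = 0.020471 ft/kip.
Compatibility — the spring shortens by R_Q/k under the reaction it provides: δ_0 − R_Q·δ_{QQ} = R_Q/k. With 1/k = 1/(1390×12) ft/kip = 0.00006 ft/kip, R_Q = δ_0 / (δ_{QQ} + 1/k) = 4.0955 / (0.020471 + 0.00006) = 199.5 kip.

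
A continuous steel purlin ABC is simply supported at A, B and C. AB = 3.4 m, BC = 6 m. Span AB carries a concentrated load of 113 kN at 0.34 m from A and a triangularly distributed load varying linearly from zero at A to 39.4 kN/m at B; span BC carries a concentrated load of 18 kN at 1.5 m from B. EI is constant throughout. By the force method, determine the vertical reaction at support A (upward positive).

Release continuity at B by inserting a hinge; the redundant is the internal moment M_B. The primary structure is two simply-supported spans AB and BC.
End slopes at the hinge B, treating each span as simply supported:
  span AB: point load 113 at a = 0.34: Pab(L + a)/(6LEI) = 21.55/EI
  span AB: triangular load, peak 39.4: w₀L³/(45EI) = 34.41/EI
  span BC: point load 18 at a = 1.5: Pab(L + b)/(6LEI) = 35.44/EI
  relative rotation θ_0 = (55.97 + 35.44)/EI = 91.4/EI
A unit hogging moment at B produces rotation L₁/(3EI) + L₂/(3EI) = 3.133/EI.
Compatibility: M_B·(L₁+L₂)/(3EI) = θ_0, giving M_B = 29.17 kN·m (hogging).
Span AB, ΣM about A with M_B applied at B: R_B^{AB}·3.4 = 190.2 + 29.17, so R_B^{AB} = 64.53 kN and R_A = 180 − 64.53 = 115.4 kN.

R_A = 115.4 kN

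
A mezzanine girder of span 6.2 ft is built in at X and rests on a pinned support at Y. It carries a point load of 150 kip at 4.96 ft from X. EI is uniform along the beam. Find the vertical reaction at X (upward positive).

Take the reaction at Y as the redundant and release it; the primary structure is a cantilever fixed at X.
Free-end deflection of the primary structure under the applied loading (downward +):
  point load 150 at a = 4.96: Pa²(3L − a)/(6EI) = 8389/EI
Tip deflection under a unit load at Y: L³/(3EI) = 79.44/EI.
The prop prevents deflection at Y: R_Y = δ_0/δ_{YY} = 8389/79.44 = 105.6 kip.
Vertical equilibrium: R_X = ΣP − R_Y = 150 − 105.6 = 44.4 kip.

R_X = 44.4 kip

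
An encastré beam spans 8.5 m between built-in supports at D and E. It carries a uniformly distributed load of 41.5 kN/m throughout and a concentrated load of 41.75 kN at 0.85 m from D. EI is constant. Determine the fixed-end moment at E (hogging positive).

M_E = 253.1 kN·m

Take the two fixed-end moments M_D, M_E as redundants; the released structure is the simple span DE.
End rotations of the released simple span under the applied load (×1/EI):
  at D: UDL 41.5: wL³/(24EI) = 1062/EI
  at E: UDL 41.5: wL³/(24EI) = 1062/EI
  at D: point load 41.75 at a = 0.85: Pab(L + b)/(6LEI) = 85.97/EI
  at E: point load 41.75 at a = 0.85: Pab(L + a)/(6LEI) = 49.77/EI
  θ_D0 = 1148/EI,  θ_E0 = 1112/EI
Flexibility coefficients: a unit moment at one end gives L/(3EI) there and L/(6EI) at the far end, so f₁₁ = f₂₂ = 2.833/EI and f₁₂ = f₂₁ = 1.417/EI.
Compatibility — zero rotation at each built-in end:
  2.833 M_D + 1.417 M_E = 1148
  1.417 M_D + 2.833 M_E = 1112
Solving the pair gives M_D = 278.6 kN·m and M_E = 253.1 kN·m (hogging).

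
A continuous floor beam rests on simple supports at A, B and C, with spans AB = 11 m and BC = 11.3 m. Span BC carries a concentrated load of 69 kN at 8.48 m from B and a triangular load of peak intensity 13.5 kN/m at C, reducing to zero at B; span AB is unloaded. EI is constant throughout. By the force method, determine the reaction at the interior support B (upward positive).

Insert a hinge at B; M_B is the redundant, and each span becomes simply supported.
Discontinuity in slope at B on the released structure — sum the simple-span end rotations:
  span BC: point load 69 at a = 8.48: Pab(L + b)/(6LEI) = 343.6/EI
  span BC: triangular load, peak 13.5: 7w₀L³/(360EI) = 378.8/EI
  relative rotation θ_0 = (0 + 722.4)/EI = 722.4/EI
A unit hogging moment at B produces rotation L₁/(3EI) + L₂/(3EI) = 7.433/EI.
Slope continuity at B: θ_0 = M_B·7.433/EI, so M_B = 722.4/7.433 = 97.18 kN·m (hogging).
Span AB, ΣM about A with M_B applied at B: R_B^{AB}·11 = 0 + 97.18, so R_B^{AB} = 8.835 kN and R_A = 0 − 8.835 = -8.835 kN.
Span BC, ΣM about C: R_B^{BC}·11.3 = 481.9 + 97.18, so R_B^{BC} = 51.24 kN and R_C = 145.3 − 51.24 = 94.03 kN.
R_B = 8.835 + 51.24 = 60.08 kN.

R_B = 60.08 kN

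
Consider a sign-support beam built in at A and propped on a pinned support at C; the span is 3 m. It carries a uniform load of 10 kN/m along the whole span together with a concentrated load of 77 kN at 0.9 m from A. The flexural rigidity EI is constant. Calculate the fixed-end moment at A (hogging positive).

Take the reaction at C as the redundant and release it; the primary structure is a cantilever fixed at A.
Downward deflection at the released point C due to the loads:
  UDL 10: wL⁴/(8EI) = 101.2/EI
  point load 77 at a = 0.9: Pa²(3L − a)/(6EI) = 84.2/EI
  δ_0 = 185.4/EI
Tip deflection under a unit load at C: L³/(3EI) = 9/EI.
The prop prevents deflection at C: R_C = δ_0/δ_{CC} = 185.4/9 = 20.61 kN.
Moment equilibrium about A: M_A = Σ(load moments about A) − R_C·L = 114.3 − 20.61×3 = 52.48 kN·m.

M_A = 52.48 kN·m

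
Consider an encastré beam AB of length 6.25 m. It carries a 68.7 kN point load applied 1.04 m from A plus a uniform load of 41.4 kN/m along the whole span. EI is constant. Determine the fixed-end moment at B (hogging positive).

M_B = 144.7 kN·m

Take the two fixed-end moments M_A, M_B as redundants; the released structure is the simple span AB.
Simple-span end rotations at A and B under the given loads:
  at A: point load 68.7 at a = 1.04: Pab(L + b)/(6LEI) = 113.8/EI
  at B: point load 68.7 at a = 1.04: Pab(L + a)/(6LEI) = 72.36/EI
  at A: UDL 41.4: wL³/(24EI) = 421.1/EI
  at B: UDL 41.4: wL³/(24EI) = 421.1/EI
  θ_A0 = 534.9/EI,  θ_B0 = 493.5/EI
Flexibility coefficients: a unit moment at one end gives L/(3EI) there and L/(6EI) at the far end, so f₁₁ = f₂₂ = 2.083/EI and f₁₂ = f₂₁ = 1.042/EI.
Compatibility — zero rotation at each built-in end:
  2.083 M_A + 1.042 M_B = 534.9
  1.042 M_A + 2.083 M_B = 493.5
Solving the pair gives M_A = 184.4 kN·m and M_B = 144.7 kN·m (hogging).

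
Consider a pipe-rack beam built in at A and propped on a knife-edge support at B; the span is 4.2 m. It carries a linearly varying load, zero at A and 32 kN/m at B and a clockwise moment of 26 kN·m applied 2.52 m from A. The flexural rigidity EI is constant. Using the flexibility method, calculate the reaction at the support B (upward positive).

Release the roller at B. Primary structure: cantilever fixed at A.
Free-end deflection of the primary structure under the applied loading (downward +):
  triangular load, peak 32 at the free end: 11w₀L⁴/(120EI) = 912.8/EI
  clockwise couple 26 at a = 2.52: M₀a(2L − a)/(2EI) = 192.6/EI
  δ_0 = 1105/EI
Flexibility coefficient — unit upward force at B: δ_{BB} = L³/(3EI) = 24.7/EI.
Compatibility at B: δ_0 − R_B·δ_{BB} = 0, so R_B = 1105/24.7 = 44.76 kN.

R_B = 44.76 kN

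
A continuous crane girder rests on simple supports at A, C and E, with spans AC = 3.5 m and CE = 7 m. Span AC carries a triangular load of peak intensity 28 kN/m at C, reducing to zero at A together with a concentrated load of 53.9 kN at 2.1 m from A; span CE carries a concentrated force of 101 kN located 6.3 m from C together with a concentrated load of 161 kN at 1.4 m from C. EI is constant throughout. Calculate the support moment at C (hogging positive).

Take M_C as the redundant. Released structure: two simple spans AC and CE with a hinge at C.
End slopes at the hinge C, treating each span as simply supported:
  span AC: triangular load, peak 28: w₀L³/(45EI) = 26.68/EI
  span AC: point load 53.9 at a = 2.1: Pab(L + a)/(6LEI) = 42.26/EI
  span CE: point load 101 at a = 6.3: Pab(L + b)/(6LEI) = 81.66/EI
  span CE: point load 161 at a = 1.4: Pab(L + b)/(6LEI) = 378.7/EI
  relative rotation θ_0 = (68.94 + 460.3)/EI = 529.3/EI
A unit hogging moment at C produces rotation L₁/(3EI) + L₂/(3EI) = 3.5/EI.
Slope continuity at C: θ_0 = M_C·3.5/EI, so M_C = 529.3/3.5 = 151.2 kN·m (hogging).

M_C = 151.2 kN·m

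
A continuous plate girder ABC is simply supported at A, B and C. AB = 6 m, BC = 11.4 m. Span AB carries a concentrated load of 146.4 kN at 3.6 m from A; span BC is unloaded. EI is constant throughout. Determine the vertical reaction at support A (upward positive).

R_A = 48.87 kN

Take M_B as the redundant. Released structure: two simple spans AB and BC with a hinge at B.
Rotations at B on the released spans (each span's end-slope, ×1/EI):
  span AB: point load 146.4 at a = 3.6: Pab(L + a)/(6LEI) = 337.3/EI
  relative rotation θ_0 = (337.3 + 0)/EI = 337.3/EI
A unit hogging moment at B produces rotation L₁/(3EI) + L₂/(3EI) = 5.8/EI.
Compatibility: M_B·(L₁+L₂)/(3EI) = θ_0, giving M_B = 58.16 kN·m (hogging).
Span AB, ΣM about A with M_B applied at B: R_B^{AB}·6 = 527 + 58.16, so R_B^{AB} = 97.53 kN and R_A = 146.4 − 97.53 = 48.87 kN.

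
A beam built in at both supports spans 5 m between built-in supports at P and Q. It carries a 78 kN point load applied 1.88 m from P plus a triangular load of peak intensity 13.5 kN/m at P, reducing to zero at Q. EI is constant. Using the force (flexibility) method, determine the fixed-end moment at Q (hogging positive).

M_Q = 45.66 kN·m

Release both end moments; the primary structure is a simply-supported span PQ with redundants M_P and M_Q.
End rotations of the released simple span under the applied load (×1/EI):
  at P: point load 78 at a = 1.88: Pab(L + b)/(6LEI) = 123.8/EI
  at Q: point load 78 at a = 1.88: Pab(L + a)/(6LEI) = 104.9/EI
  at P: triangular load, peak 13.5: w₀L³/(45EI) = 37.5/EI
  at Q: triangular load, peak 13.5: 7w₀L³/(360EI) = 32.81/EI
  θ_P0 = 161.3/EI,  θ_Q0 = 137.7/EI
Flexibility coefficients: a unit moment at one end gives L/(3EI) there and L/(6EI) at the far end, so f₁₁ = f₂₂ = 1.667/EI and f₁₂ = f₂₁ = 0.8333/EI.
Compatibility — zero rotation at each built-in end:
  1.667 M_P + 0.8333 M_Q = 161.3
  0.8333 M_P + 1.667 M_Q = 137.7
Solving the pair gives M_P = 73.97 kN·m and M_Q = 45.66 kN·m (hogging).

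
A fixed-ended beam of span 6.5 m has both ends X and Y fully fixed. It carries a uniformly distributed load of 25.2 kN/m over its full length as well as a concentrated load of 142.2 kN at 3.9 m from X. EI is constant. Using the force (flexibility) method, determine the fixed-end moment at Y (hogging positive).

Release both end moments; the primary structure is a simply-supported span XY with redundants M_X and M_Y.
End rotations of the released simple span under the applied load (×1/EI):
  at X: UDL 25.2: wL³/(24EI) = 288.4/EI
  at Y: UDL 25.2: wL³/(24EI) = 288.4/EI
  at X: point load 142.2 at a = 3.9: Pab(L + b)/(6LEI) = 336.4/EI
  at Y: point load 142.2 at a = 3.9: Pab(L + a)/(6LEI) = 384.5/EI
  θ_X0 = 624.8/EI,  θ_Y0 = 672.9/EI
Flexibility coefficients: a unit moment at one end gives L/(3EI) there and L/(6EI) at the far end, so f₁₁ = f₂₂ = 2.167/EI and f₁₂ = f₂₁ = 1.083/EI.
Compatibility — zero rotation at each built-in end:
  2.167 M_X + 1.083 M_Y = 624.8
  1.083 M_X + 2.167 M_Y = 672.9
Solving the pair gives M_X = 177.5 kN·m and M_Y = 221.8 kN·m (hogging).

M_Y = 221.8 kN·m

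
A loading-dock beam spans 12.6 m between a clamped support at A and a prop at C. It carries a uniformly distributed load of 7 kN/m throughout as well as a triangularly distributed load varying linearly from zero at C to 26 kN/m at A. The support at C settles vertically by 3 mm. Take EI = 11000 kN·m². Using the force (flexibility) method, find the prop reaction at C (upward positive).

R_C = 65.79 kN

Release the roller at C. Primary structure: cantilever fixed at A.
Downward deflection at the released point C due to the loads:
  UDL 7: wL⁴/(8EI) = 22054/EI
  triangular load, peak 26 at the fixed end: w₀L⁴/(30EI) = 21844/EI
  δ_0 = 43898/EI
Flexibility coefficient — unit upward force at C: δ_{CC} = L³/(3EI) = 666.8/EI.
With EI = 11000 kN·m²: δ_0 = 3.9908 m and δ_{CC} = 0.060617 m/kN.
Compatibility — the beam at C must follow the support down by 0.003 m: δ_0 − R_C·δ_{CC} = 0.003, so R_C = (3.9908 − 0.003)/0.060617 = 65.79 kN.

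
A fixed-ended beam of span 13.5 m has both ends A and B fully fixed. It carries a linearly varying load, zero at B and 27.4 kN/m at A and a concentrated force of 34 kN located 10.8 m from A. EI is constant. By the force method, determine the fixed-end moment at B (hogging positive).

M_B = 225.2 kN·m

Take the two fixed-end moments M_A, M_B as redundants; the released structure is the simple span AB.
On the primary (simply-supported) span, the end slopes from the loading are:
  at A: triangular load, peak 27.4: w₀L³/(45EI) = 1498/EI
  at B: triangular load, peak 27.4: 7w₀L³/(360EI) = 1311/EI
  at A: point load 34 at a = 10.8: Pab(L + b)/(6LEI) = 198.3/EI
  at B: point load 34 at a = 10.8: Pab(L + a)/(6LEI) = 297.4/EI
  θ_A0 = 1696/EI,  θ_B0 = 1608/EI
Flexibility coefficients: a unit moment at one end gives L/(3EI) there and L/(6EI) at the far end, so f₁₁ = f₂₂ = 4.5/EI and f₁₂ = f₂₁ = 2.25/EI.
Compatibility — zero rotation at each built-in end:
  4.5 M_A + 2.25 M_B = 1696
  2.25 M_A + 4.5 M_B = 1608
Solving the pair gives M_A = 264.4 kN·m and M_B = 225.2 kN·m (hogging).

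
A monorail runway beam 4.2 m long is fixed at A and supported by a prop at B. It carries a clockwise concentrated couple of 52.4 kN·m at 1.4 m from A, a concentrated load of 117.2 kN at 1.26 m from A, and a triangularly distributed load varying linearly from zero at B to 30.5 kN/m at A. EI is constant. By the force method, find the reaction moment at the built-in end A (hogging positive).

M_A = 132.5 kN·m

Remove the prop at B; the released (primary) structure is a cantilever built in at A.
Primary-structure tip deflection at B by superposition:
  clockwise couple 52.4 at a = 1.4: M₀a(2L − a)/(2EI) = 256.8/EI
  point load 117.2 at a = 1.26: Pa²(3L − a)/(6EI) = 351.7/EI
  triangular load, peak 30.5 at the fixed end: w₀L⁴/(30EI) = 316.4/EI
  δ_0 = 924.8/EI
Tip deflection under a unit load at B: L³/(3EI) = 24.7/EI.
The prop prevents deflection at B: R_B = δ_0/δ_{BB} = 924.8/24.7 = 37.45 kN.
Moment equilibrium about A: M_A = Σ(load moments about A) − R_B·L = 289.7 − 37.45×4.2 = 132.5 kN·m.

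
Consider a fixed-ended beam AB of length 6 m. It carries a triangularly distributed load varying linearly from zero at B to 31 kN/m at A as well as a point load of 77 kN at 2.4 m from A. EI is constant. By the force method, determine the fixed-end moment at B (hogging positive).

M_B = 81.55 kN·m

Take the two fixed-end moments M_A, M_B as redundants; the released structure is the simple span AB.
On the primary (simply-supported) span, the end slopes from the loading are:
  at A: triangular load, peak 31: w₀L³/(45EI) = 148.8/EI
  at B: triangular load, peak 31: 7w₀L³/(360EI) = 130.2/EI
  at A: point load 77 at a = 2.4: Pab(L + b)/(6LEI) = 177.4/EI
  at B: point load 77 at a = 2.4: Pab(L + a)/(6LEI) = 155.2/EI
  θ_A0 = 326.2/EI,  θ_B0 = 285.4/EI
Flexibility coefficients: a unit moment at one end gives L/(3EI) there and L/(6EI) at the far end, so f₁₁ = f₂₂ = 2/EI and f₁₂ = f₂₁ = 1/EI.
Compatibility — zero rotation at each built-in end:
  2 M_A + 1 M_B = 326.2
  1 M_A + 2 M_B = 285.4
Solving the pair gives M_A = 122.3 kN·m and M_B = 81.55 kN·m (hogging).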